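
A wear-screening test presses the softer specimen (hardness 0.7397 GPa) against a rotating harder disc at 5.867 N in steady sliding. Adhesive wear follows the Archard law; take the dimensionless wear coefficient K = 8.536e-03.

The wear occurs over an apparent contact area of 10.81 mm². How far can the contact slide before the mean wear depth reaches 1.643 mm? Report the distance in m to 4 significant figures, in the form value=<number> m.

value=262.3 m

The algebra holds full precision, and displayed values are rounded — rounded just once to four significant figures.
Convert: Hardness H = 0.7397 GPa = 7.397e+08 Pa.
Convert: Contact area A = 10.81 mm² = 1.081e-05 m².
Convert: Depth limit h_lim = 1.643 mm = 0.001643 m.
Collected in SI base units: W = 5.867 N, H = 7.397e+08 Pa, K = 8.536e-03.
Limit volume V_lim = h_lim·A = 0.001643 · 1.081e-05 = 1.776e-08 m³.
Inverting, life L = V_lim·H/(K·W) = 1.776e-08 · 7.397e+08 / (8.536e-03 · 5.867) = 262.3 m.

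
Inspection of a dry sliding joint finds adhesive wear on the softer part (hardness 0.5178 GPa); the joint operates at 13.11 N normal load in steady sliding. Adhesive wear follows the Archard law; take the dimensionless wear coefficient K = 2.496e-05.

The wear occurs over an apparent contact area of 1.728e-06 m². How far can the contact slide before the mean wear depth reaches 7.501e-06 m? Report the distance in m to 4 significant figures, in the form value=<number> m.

value=20.51 m

The computation keeps full precision. Displayed values are rounded; rounded once at the end: 4 significant digits.
Convert: Hardness H = 0.5178 GPa = 5.178e+08 Pa.
Working in SI base units: W = 13.11 N, H = 5.178e+08 Pa, K = 2.496e-05.
Volume at the limit: V_lim = h_lim·A = 7.501e-06 · 1.728e-06 = 1.296e-11 m³.
So the life L = V_lim·H/(K·W) = 1.296e-11 · 5.178e+08 / (2.496e-05 · 13.11) = 20.51 m.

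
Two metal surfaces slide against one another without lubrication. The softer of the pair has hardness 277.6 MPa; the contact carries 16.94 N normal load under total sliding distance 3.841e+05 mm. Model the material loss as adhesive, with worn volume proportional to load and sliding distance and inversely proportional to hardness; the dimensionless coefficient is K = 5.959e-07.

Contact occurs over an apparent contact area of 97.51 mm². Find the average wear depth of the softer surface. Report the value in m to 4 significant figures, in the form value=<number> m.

value=1.432e-07 m

Shown intermediates are rounded; every step holds full precision, and a lone final rounding, at four significant digits.
Path length L = 3.841e+05 mm = 384.1 m.
Hardness H = 277.6 MPa = 2.776e+08 Pa.
Contact area A = 97.51 mm² = 9.751e-05 m².
In SI base units: W = 16.94 N, H = 2.776e+08 Pa, K = 5.959e-07.
Worn volume V = K·W·L/H = 5.959e-07 · 16.94 · 384.1 / 2.776e+08 = 1.397e-11 m³.
Depth h = V/A = 1.397e-11 / 9.751e-05 = 1.432e-07 m.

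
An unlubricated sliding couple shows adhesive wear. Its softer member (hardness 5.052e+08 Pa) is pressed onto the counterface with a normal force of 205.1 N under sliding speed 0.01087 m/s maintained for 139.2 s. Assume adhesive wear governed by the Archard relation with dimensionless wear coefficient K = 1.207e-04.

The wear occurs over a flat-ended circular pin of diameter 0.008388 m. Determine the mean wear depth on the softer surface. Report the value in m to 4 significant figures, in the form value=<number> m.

Intermediate values are displayed rounded; the algebra keeps exact precision — one last rounding to four significant digits.
Sliding distance L = v·t = 0.01087 m/s × 139.2 s = 1.513 m.
Contact area A = π·d²/4 = π·(0.008388 m)²/4 = 5.526e-05 m².
Restated in SI base units: W = 205.1 N, H = 5.052e+08 Pa, K = 1.207e-04.
By Archard's law, V = K·W·L/H = 1.207e-04 · 205.1 · 1.513 / 5.052e+08 = 7.414e-11 m³.
Mean depth h = V/A = 7.414e-11 / 5.526e-05 = 1.342e-06 m.

value=1.342e-06 m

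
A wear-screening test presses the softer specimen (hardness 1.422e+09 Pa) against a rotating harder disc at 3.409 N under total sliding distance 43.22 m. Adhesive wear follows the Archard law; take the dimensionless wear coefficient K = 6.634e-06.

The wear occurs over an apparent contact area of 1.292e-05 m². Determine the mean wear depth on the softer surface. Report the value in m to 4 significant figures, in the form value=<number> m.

Every step maintains full float precision; printed values are rounded. Rounded once at the end to four significant digits.
In SI base units: W = 3.409 N, H = 1.422e+09 Pa, K = 6.634e-06.
By Archard's law, V = K·W·L/H = 6.634e-06 · 3.409 · 43.22 / 1.422e+09 = 6.874e-13 m³.
Mean depth h = V/A = 6.874e-13 / 1.292e-05 = 5.320e-08 m.

value=5.320e-08 m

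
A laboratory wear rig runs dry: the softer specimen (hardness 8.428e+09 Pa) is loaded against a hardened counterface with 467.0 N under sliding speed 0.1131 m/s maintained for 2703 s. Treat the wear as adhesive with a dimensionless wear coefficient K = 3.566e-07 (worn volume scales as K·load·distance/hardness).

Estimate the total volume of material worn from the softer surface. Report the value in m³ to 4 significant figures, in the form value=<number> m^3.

value=6.041e-12 m^3

The computation runs at exact precision; intermediates are printed rounded. Rounded just once, at 4 significant digits.
Distance L = v·t = 0.1131 m/s × 2703 s = 305.7 m.
Collected in SI base units: W = 467.0 N, H = 8.428e+09 Pa, K = 3.566e-07.
The Archard volume V = K·W·L/H = 3.566e-07 · 467.0 · 305.7 / 8.428e+09 = 6.041e-12 m³.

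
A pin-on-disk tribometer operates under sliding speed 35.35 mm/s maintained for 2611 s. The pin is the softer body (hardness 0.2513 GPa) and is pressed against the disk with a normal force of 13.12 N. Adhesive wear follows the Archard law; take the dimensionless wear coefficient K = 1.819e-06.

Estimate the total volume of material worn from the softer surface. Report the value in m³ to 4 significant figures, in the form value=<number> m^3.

value=8.765e-12 m^3

Every step carries full precision, and intermediates are printed rounded — a lone final rounding: four significant figures.
Convert: Sliding speed v = 35.35 mm/s = 0.03535 m/s. Sliding distance L = v·t = 0.03535 m/s × 2611 s = 92.30 m.
Convert: Hardness H = 0.2513 GPa = 2.513e+08 Pa.
In SI base units, W = 13.12 N, H = 2.513e+08 Pa, K = 1.819e-06.
Wear volume V = K·W·L/H = 1.819e-06 · 13.12 · 92.30 / 2.513e+08 = 8.765e-12 m³.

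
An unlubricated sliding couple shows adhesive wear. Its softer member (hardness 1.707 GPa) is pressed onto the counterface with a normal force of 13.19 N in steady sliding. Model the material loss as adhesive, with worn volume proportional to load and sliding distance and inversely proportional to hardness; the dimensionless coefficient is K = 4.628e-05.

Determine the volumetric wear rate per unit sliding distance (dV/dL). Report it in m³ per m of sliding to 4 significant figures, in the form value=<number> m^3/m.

All working math keeps full float precision. The intermediates are shown rounded. Rounded once at the end to four significant digits.
Convert: Hardness H = 1.707 GPa = 1.707e+09 Pa.
Restated in SI base units: W = 13.19 N, H = 1.707e+09 Pa, K = 4.628e-05.
Sliding wear rate dV/dL = K·W/H: 4.628e-05 · 13.19 / 1.707e+09 = 3.576e-13 m³/m.

value=3.576e-13 m^3/m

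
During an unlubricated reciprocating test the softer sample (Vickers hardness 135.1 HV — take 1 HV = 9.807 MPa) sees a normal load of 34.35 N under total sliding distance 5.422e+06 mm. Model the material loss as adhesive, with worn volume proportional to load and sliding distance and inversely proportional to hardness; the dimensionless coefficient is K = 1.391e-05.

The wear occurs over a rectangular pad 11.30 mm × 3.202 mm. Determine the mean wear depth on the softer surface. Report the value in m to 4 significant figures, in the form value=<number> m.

value=5.404e-05 m

The computation carries exact precision; displayed values are rounded — a single final rounding, at 4 significant digits.
Convert: Total distance L = 5.422e+06 mm = 5422 m.
Convert: Hardness H = 135.1 HV × 9.807 MPa/HV = 1325 MPa = 1.325e+09 Pa.
Convert: Pad sides 11.30 mm × 3.202 mm = 0.01130 m × 0.003202 m. Contact area A = 0.01130 m × 0.003202 m = 3.618e-05 m².
Expressed in SI base units: W = 34.35 N, H = 1.325e+09 Pa, K = 1.391e-05.
Archard relation: V = K·W·L/H = 1.391e-05 · 34.35 · 5422 / 1.325e+09 = 1.955e-09 m³.
Mean wear depth h = V/A = 1.955e-09 / 3.618e-05 = 5.404e-05 m.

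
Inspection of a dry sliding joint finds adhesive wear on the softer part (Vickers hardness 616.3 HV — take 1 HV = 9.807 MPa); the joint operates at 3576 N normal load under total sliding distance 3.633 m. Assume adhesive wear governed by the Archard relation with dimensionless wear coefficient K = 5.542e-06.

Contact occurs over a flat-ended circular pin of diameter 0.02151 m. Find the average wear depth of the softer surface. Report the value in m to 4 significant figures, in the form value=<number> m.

Displayed values are rounded, and the algebra runs at full float precision, and a lone final rounding, at four significant figures.
Convert: Hardness H = 616.3 HV × 9.807 MPa/HV = 6044 MPa = 6.044e+09 Pa.
Convert: Contact area A = π·d²/4 = π·(0.02151 m)²/4 = 3.634e-04 m².
In SI base units: W = 3576 N, H = 6.044e+09 Pa, K = 5.542e-06.
Apply Archard: V = K·W·L/H = 5.542e-06 · 3576 · 3.633 / 6.044e+09 = 1.191e-11 m³.
Depth h = V/A = 1.191e-11 / 3.634e-04 = 3.278e-08 m.

value=3.278e-08 m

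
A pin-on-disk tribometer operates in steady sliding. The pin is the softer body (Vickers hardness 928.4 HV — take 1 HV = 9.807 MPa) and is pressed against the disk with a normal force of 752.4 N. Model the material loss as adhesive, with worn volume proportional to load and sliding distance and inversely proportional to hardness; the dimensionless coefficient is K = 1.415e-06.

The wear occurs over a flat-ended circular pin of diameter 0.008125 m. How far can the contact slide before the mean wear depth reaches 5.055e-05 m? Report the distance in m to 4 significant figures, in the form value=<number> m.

value=2.241e+04 m

Quoted intermediates are rounded, and the algebra runs at full precision — one last rounding to 4 significant figures.
Convert: Hardness H = 928.4 HV × 9.807 MPa/HV = 9105 MPa = 9.105e+09 Pa.
Convert: Contact area A = π·d²/4 = π·(0.008125 m)²/4 = 5.185e-05 m².
In SI base units, W = 752.4 N, H = 9.105e+09 Pa, K = 1.415e-06.
Permissible volume V_lim = h_lim·A = 5.055e-05 · 5.185e-05 = 2.621e-09 m³.
Thus life L = V_lim·H/(K·W) = 2.621e-09 · 9.105e+09 / (1.415e-06 · 752.4) = 2.241e+04 m.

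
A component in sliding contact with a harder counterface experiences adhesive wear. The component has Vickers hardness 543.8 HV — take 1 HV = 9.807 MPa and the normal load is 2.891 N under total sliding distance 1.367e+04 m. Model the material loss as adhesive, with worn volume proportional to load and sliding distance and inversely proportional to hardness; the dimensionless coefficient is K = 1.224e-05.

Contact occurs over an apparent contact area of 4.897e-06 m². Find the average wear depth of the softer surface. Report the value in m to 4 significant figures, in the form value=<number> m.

value=1.852e-05 m

The computation runs at exact precision — the intermediates are displayed rounded; rounded once at the end to 4 significant figures.
Hardness H = 543.8 HV × 9.807 MPa/HV = 5333 MPa = 5.333e+09 Pa.
In SI base units: W = 2.891 N, H = 5.333e+09 Pa, K = 1.224e-05.
The Archard volume V = K·W·L/H = 1.224e-05 · 2.891 · 1.367e+04 / 5.333e+09 = 9.070e-11 m³.
Wear depth h = V/A = 9.070e-11 / 4.897e-06 = 1.852e-05 m.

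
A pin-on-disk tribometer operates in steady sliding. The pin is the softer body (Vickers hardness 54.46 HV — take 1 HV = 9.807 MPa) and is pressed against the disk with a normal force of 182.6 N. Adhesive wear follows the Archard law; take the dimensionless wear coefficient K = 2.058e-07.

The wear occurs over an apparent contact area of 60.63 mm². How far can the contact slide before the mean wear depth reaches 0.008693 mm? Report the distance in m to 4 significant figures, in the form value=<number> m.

Intermediate values appear rounded, and the algebra runs at full float precision, and rounded just once: four significant digits.
Convert: Hardness H = 54.46 HV × 9.807 MPa/HV = 534.1 MPa = 5.341e+08 Pa.
Convert: Contact area A = 60.63 mm² = 6.063e-05 m².
Convert: Depth limit h_lim = 0.008693 mm = 8.693e-06 m.
SI base units throughout: W = 182.6 N, H = 5.341e+08 Pa, K = 2.058e-07.
Permissible volume V_lim = h_lim·A = 8.693e-06 · 6.063e-05 = 5.271e-10 m³.
So the life L = V_lim·H/(K·W) = 5.271e-10 · 5.341e+08 / (2.058e-07 · 182.6) = 7491 m.

value=7491 m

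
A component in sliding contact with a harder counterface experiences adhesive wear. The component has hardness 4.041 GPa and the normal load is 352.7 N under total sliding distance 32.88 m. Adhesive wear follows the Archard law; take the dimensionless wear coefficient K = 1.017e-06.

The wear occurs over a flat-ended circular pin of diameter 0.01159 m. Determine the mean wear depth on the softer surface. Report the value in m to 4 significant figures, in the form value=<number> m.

The algebra runs at exact precision. Intermediate values are displayed rounded; rounded just once: 4 significant digits.
Convert: Hardness H = 4.041 GPa = 4.041e+09 Pa.
Convert: Contact area A = π·d²/4 = π·(0.01159 m)²/4 = 1.055e-04 m².
Collected in SI base units: W = 352.7 N, H = 4.041e+09 Pa, K = 1.017e-06.
By Archard's law, V = K·W·L/H = 1.017e-06 · 352.7 · 32.88 / 4.041e+09 = 2.919e-12 m³.
Average depth h = V/A = 2.919e-12 / 1.055e-04 = 2.766e-08 m.

value=2.766e-08 m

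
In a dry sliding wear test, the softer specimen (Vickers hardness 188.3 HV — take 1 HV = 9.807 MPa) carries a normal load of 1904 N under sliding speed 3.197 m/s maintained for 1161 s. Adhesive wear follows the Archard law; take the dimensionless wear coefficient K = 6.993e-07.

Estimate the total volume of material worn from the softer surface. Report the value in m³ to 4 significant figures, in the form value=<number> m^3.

value=2.676e-09 m^3

The computation runs at exact precision — intermediates are shown rounded; one last rounding, at four significant figures.
Path length L = v·t = 3.197 m/s × 1161 s = 3712 m.
Hardness H = 188.3 HV × 9.807 MPa/HV = 1847 MPa = 1.847e+09 Pa.
As SI base values: W = 1904 N, H = 1.847e+09 Pa, K = 6.993e-07.
Volume removed: V = K·W·L/H = 6.993e-07 · 1904 · 3712 / 1.847e+09 = 2.676e-09 m³.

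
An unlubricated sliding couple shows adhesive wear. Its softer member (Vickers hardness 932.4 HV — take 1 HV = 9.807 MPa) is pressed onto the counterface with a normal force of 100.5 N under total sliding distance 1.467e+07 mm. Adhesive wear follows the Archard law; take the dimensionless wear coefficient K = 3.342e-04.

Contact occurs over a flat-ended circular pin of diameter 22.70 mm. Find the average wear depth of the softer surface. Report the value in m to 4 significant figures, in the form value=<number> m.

Intermediates appear rounded. Each operation keeps full precision; one last rounding: 4 significant figures.
Sliding distance L = 1.467e+07 mm = 1.467e+04 m.
Hardness H = 932.4 HV × 9.807 MPa/HV = 9144 MPa = 9.144e+09 Pa.
Pin diameter d = 22.70 mm = 0.02270 m. Contact area A = π·d²/4 = π·(0.02270 m)²/4 = 4.047e-04 m².
Expressed in SI base units: W = 100.5 N, H = 9.144e+09 Pa, K = 3.342e-04.
Archard relation: V = K·W·L/H = 3.342e-04 · 100.5 · 1.467e+04 / 9.144e+09 = 5.388e-08 m³.
Mean wear depth h = V/A = 5.388e-08 / 4.047e-04 = 1.331e-04 m.

value=1.331e-04 m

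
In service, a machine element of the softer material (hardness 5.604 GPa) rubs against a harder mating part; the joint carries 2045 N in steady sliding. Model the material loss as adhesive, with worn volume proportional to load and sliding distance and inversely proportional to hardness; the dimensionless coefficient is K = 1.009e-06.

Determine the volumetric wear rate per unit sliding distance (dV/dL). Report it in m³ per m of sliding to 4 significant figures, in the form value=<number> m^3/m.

All arithmetic keeps full float precision — intermediates appear rounded. Rounded once at the end: 4 significant digits.
Hardness H = 5.604 GPa = 5.604e+09 Pa.
In SI base units: W = 2045 N, H = 5.604e+09 Pa, K = 1.009e-06.
Volumetric rate dV/dL = K·W/H, per unit distance: 1.009e-06 · 2045 / 5.604e+09 = 3.682e-13 m³/m.

value=3.682e-13 m^3/m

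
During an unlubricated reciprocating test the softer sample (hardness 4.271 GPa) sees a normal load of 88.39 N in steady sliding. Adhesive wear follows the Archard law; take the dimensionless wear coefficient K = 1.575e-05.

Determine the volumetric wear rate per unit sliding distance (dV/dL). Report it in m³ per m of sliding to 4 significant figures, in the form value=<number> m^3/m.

Each operation maintains full float precision; the intermediates are displayed rounded. Rounded just once to 4 significant digits.
Hardness H = 4.271 GPa = 4.271e+09 Pa.
Collected in SI base units: W = 88.39 N, H = 4.271e+09 Pa, K = 1.575e-05.
Volumetric rate dV/dL = K·W/H, so: 1.575e-05 · 88.39 / 4.271e+09 = 3.260e-13 m³/m.

value=3.260e-13 m^3/m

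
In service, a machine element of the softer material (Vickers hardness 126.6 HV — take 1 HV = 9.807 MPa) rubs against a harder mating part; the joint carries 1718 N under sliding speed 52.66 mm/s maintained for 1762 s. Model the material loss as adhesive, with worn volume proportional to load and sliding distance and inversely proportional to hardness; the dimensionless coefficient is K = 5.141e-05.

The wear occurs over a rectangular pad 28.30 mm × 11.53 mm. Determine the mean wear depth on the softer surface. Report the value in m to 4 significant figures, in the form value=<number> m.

The algebra keeps exact precision — printed values are rounded. Rounded just once, at four significant digits.
Sliding speed v = 52.66 mm/s = 0.05266 m/s. Total distance L = v·t = 0.05266 m/s × 1762 s = 92.79 m.
Hardness H = 126.6 HV × 9.807 MPa/HV = 1242 MPa = 1.242e+09 Pa.
Pad sides 28.30 mm × 11.53 mm = 0.02830 m × 0.01153 m. Contact area A = 0.02830 m × 0.01153 m = 3.263e-04 m².
Restated in SI base units: W = 1718 N, H = 1.242e+09 Pa, K = 5.141e-05.
Apply Archard: V = K·W·L/H = 5.141e-05 · 1718 · 92.79 / 1.242e+09 = 6.601e-09 m³.
Average depth h = V/A = 6.601e-09 / 3.263e-04 = 2.023e-05 m.

value=2.023e-05 m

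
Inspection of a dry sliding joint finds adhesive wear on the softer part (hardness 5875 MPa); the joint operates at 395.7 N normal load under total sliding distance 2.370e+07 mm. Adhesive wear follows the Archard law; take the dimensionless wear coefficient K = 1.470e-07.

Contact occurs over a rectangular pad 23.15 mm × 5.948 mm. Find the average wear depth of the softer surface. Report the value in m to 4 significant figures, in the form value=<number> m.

value=1.704e-06 m

The algebra maintains full float precision, and displayed values are rounded. Rounded once at the end to four significant digits.
Convert: Distance L = 2.370e+07 mm = 2.370e+04 m.
Convert: Hardness H = 5875 MPa = 5.875e+09 Pa.
Convert: Pad sides 23.15 mm × 5.948 mm = 0.02315 m × 0.005948 m. Contact area A = 0.02315 m × 0.005948 m = 1.377e-04 m².
In SI base units: W = 395.7 N, H = 5.875e+09 Pa, K = 1.470e-07.
Volume removed: V = K·W·L/H = 1.470e-07 · 395.7 · 2.370e+04 / 5.875e+09 = 2.347e-10 m³.
Wear depth h = V/A = 2.347e-10 / 1.377e-04 = 1.704e-06 m.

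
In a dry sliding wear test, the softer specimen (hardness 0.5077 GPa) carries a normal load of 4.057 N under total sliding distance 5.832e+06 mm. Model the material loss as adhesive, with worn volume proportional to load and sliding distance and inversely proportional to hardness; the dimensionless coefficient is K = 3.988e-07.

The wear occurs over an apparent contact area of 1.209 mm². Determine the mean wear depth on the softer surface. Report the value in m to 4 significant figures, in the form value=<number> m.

value=1.537e-05 m

All arithmetic holds full precision. Quoted intermediates are rounded, and one final rounding, at four significant digits.
Distance covered L = 5.832e+06 mm = 5832 m.
Hardness H = 0.5077 GPa = 5.077e+08 Pa.
Contact area A = 1.209 mm² = 1.209e-06 m².
Working in SI base units: W = 4.057 N, H = 5.077e+08 Pa, K = 3.988e-07.
Volume removed: V = K·W·L/H = 3.988e-07 · 4.057 · 5832 / 5.077e+08 = 1.859e-11 m³.
Mean wear depth h = V/A = 1.859e-11 / 1.209e-06 = 1.537e-05 m.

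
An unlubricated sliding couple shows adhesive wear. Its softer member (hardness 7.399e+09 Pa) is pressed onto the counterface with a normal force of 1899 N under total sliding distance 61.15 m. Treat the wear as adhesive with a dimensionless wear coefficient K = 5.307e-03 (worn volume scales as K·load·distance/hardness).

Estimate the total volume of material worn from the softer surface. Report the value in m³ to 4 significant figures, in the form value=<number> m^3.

value=8.329e-08 m^3

The intermediates appear rounded, and each operation holds full float precision, and a single final rounding: 4 significant figures.
As SI base values: W = 1899 N, H = 7.399e+09 Pa, K = 5.307e-03.
Archard volume V = K·W·L/H = 5.307e-03 · 1899 · 61.15 / 7.399e+09 = 8.329e-08 m³.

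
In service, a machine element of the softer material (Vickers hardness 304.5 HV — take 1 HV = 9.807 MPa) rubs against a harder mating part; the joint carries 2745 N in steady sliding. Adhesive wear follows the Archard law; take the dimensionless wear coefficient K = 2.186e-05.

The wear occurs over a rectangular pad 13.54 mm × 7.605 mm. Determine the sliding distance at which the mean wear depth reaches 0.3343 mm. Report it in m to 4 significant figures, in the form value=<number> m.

Printed values are rounded; each operation keeps full precision; rounded once at the end, at four significant figures.
Convert: Hardness H = 304.5 HV × 9.807 MPa/HV = 2986 MPa = 2.986e+09 Pa.
Convert: Pad sides 13.54 mm × 7.605 mm = 0.01354 m × 0.007605 m. Contact area A = 0.01354 m × 0.007605 m = 1.030e-04 m².
Convert: Depth limit h_lim = 0.3343 mm = 3.343e-04 m.
Working in SI base units: W = 2745 N, H = 2.986e+09 Pa, K = 2.186e-05.
Wearable volume V_lim = h_lim·A = 3.343e-04 · 1.030e-04 = 3.442e-08 m³.
Sliding life L = V_lim·H/(K·W) = 3.442e-08 · 2.986e+09 / (2.186e-05 · 2745) = 1713 m.

value=1713 m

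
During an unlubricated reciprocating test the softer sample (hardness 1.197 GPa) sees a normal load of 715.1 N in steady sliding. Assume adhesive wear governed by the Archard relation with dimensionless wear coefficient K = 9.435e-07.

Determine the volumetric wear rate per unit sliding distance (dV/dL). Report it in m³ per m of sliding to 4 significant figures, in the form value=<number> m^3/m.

value=5.637e-13 m^3/m

All arithmetic runs at full float precision; the intermediates are displayed rounded, and one last rounding: four significant digits.
Convert: Hardness H = 1.197 GPa = 1.197e+09 Pa.
As SI base values: W = 715.1 N, H = 1.197e+09 Pa, K = 9.435e-07.
Sliding wear rate dV/dL = K·W/H, so: 9.435e-07 · 715.1 / 1.197e+09 = 5.637e-13 m³/m.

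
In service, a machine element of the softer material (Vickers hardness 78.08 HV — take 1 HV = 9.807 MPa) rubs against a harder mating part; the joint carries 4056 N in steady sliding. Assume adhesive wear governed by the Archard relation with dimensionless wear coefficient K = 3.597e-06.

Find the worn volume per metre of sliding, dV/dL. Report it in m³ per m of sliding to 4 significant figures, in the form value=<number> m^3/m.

value=1.905e-11 m^3/m

Each operation keeps full float precision; the intermediates are displayed rounded; one final rounding, at 4 significant figures.
Convert: Hardness H = 78.08 HV × 9.807 MPa/HV = 765.7 MPa = 7.657e+08 Pa.
In SI base units: W = 4056 N, H = 7.657e+08 Pa, K = 3.597e-06.
Sliding wear rate dV/dL = K·W/H: 3.597e-06 · 4056 / 7.657e+08 = 1.905e-11 m³/m.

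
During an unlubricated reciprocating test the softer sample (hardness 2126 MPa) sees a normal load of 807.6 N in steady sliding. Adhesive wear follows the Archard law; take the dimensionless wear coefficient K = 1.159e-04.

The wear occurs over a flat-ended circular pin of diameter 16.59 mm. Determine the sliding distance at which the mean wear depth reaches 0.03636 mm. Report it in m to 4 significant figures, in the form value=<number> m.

value=178.5 m

Each operation holds full precision. Printed values are rounded. Rounded just once, at 4 significant figures.
Convert: Hardness H = 2126 MPa = 2.126e+09 Pa.
Convert: Pin diameter d = 16.59 mm = 0.01659 m. Contact area A = π·d²/4 = π·(0.01659 m)²/4 = 2.162e-04 m².
Convert: Depth limit h_lim = 0.03636 mm = 3.636e-05 m.
In SI base units: W = 807.6 N, H = 2.126e+09 Pa, K = 1.159e-04.
Allowed volume V_lim = h_lim·A = 3.636e-05 · 2.162e-04 = 7.860e-09 m³.
Inverting, life L = V_lim·H/(K·W) = 7.860e-09 · 2.126e+09 / (1.159e-04 · 807.6) = 178.5 m.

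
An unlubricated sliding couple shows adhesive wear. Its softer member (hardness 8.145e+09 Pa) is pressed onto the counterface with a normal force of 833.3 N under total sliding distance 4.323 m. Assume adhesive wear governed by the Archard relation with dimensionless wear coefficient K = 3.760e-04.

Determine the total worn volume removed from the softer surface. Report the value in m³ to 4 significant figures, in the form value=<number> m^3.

value=1.663e-10 m^3

Intermediates appear rounded; each operation keeps full precision — one last rounding: four significant figures.
Working in SI base units: W = 833.3 N, H = 8.145e+09 Pa, K = 3.760e-04.
Volume removed: V = K·W·L/H = 3.760e-04 · 833.3 · 4.323 / 8.145e+09 = 1.663e-10 m³.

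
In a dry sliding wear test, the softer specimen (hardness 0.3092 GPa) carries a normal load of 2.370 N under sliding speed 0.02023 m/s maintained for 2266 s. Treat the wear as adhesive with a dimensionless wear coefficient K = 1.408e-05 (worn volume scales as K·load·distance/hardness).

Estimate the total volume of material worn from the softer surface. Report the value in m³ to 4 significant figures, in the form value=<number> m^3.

value=4.947e-12 m^3

The intermediates are shown rounded — all arithmetic runs at exact precision, and a single final rounding to four significant digits.
The distance L = v·t = 0.02023 m/s × 2266 s = 45.84 m.
Hardness H = 0.3092 GPa = 3.092e+08 Pa.
Collected in SI base units: W = 2.370 N, H = 3.092e+08 Pa, K = 1.408e-05.
Volume removed: V = K·W·L/H = 1.408e-05 · 2.370 · 45.84 / 3.092e+08 = 4.947e-12 m³.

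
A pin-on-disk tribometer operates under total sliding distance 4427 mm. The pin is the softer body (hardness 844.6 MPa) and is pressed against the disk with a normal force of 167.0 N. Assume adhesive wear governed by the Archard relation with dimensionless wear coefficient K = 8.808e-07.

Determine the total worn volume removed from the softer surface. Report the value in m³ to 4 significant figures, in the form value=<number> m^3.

value=7.710e-13 m^3

Shown intermediates are rounded. All arithmetic keeps full precision — one final rounding, at four significant digits.
Convert: Total distance L = 4427 mm = 4.427 m.
Convert: Hardness H = 844.6 MPa = 8.446e+08 Pa.
SI base units throughout: W = 167.0 N, H = 8.446e+08 Pa, K = 8.808e-07.
Apply Archard: V = K·W·L/H = 8.808e-07 · 167.0 · 4.427 / 8.446e+08 = 7.710e-13 m³.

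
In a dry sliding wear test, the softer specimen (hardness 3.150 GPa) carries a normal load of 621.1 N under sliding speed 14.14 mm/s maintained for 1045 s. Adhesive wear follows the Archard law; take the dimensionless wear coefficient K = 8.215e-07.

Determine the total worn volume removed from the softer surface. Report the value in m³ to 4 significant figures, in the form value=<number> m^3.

value=2.393e-12 m^3

All arithmetic carries exact precision. Intermediates are displayed rounded — a single final rounding: 4 significant figures.
Sliding speed v = 14.14 mm/s = 0.01414 m/s. Path length L = v·t = 0.01414 m/s × 1045 s = 14.78 m.
Hardness H = 3.150 GPa = 3.150e+09 Pa.
SI base units throughout: W = 621.1 N, H = 3.150e+09 Pa, K = 8.215e-07.
Volume removed: V = K·W·L/H = 8.215e-07 · 621.1 · 14.78 / 3.150e+09 = 2.393e-12 m³.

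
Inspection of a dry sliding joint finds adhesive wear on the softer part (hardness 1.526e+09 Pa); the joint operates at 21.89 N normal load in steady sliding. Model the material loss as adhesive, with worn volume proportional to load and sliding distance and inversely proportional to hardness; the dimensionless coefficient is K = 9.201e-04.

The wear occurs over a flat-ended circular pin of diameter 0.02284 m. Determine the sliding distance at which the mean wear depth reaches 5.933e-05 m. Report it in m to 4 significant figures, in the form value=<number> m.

Every step holds exact precision, and intermediate values appear rounded, and rounded once at the end, at 4 significant figures.
Contact area A = π·d²/4 = π·(0.02284 m)²/4 = 4.097e-04 m².
Working in SI base units: W = 21.89 N, H = 1.526e+09 Pa, K = 9.201e-04.
Limit volume V_lim = h_lim·A = 5.933e-05 · 4.097e-04 = 2.431e-08 m³.
Life L = V_lim·H/(K·W) = 2.431e-08 · 1.526e+09 / (9.201e-04 · 21.89) = 1842 m.

value=1842 m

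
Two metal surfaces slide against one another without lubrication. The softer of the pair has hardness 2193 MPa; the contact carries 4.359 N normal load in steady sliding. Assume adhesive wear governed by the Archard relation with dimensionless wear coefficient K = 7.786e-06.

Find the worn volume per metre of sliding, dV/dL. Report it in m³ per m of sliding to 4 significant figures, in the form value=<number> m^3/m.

The algebra runs at full precision. Intermediates are printed rounded; one last rounding to 4 significant figures.
Hardness H = 2193 MPa = 2.193e+09 Pa.
In SI base units, W = 4.359 N, H = 2.193e+09 Pa, K = 7.786e-06.
Wear rate dV/dL = K·W/H — distance-free: 7.786e-06 · 4.359 / 2.193e+09 = 1.548e-14 m³/m.

value=1.548e-14 m^3/m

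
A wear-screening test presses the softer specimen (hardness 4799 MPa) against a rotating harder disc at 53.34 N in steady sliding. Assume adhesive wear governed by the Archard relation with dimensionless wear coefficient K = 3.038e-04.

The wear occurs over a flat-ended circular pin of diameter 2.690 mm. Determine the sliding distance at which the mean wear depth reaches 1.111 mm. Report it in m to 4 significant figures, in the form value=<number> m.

The intermediates are displayed rounded — all arithmetic runs at exact precision — one last rounding to 4 significant digits.
Hardness H = 4799 MPa = 4.799e+09 Pa.
Pin diameter d = 2.690 mm = 0.002690 m. Contact area A = π·d²/4 = π·(0.002690 m)²/4 = 5.683e-06 m².
Depth limit h_lim = 1.111 mm = 0.001111 m.
In SI base units, W = 53.34 N, H = 4.799e+09 Pa, K = 3.038e-04.
At the depth limit, V_lim = h_lim·A = 0.001111 · 5.683e-06 = 6.314e-09 m³.
Sliding life L = V_lim·H/(K·W) = 6.314e-09 · 4.799e+09 / (3.038e-04 · 53.34) = 1870 m.

value=1870 m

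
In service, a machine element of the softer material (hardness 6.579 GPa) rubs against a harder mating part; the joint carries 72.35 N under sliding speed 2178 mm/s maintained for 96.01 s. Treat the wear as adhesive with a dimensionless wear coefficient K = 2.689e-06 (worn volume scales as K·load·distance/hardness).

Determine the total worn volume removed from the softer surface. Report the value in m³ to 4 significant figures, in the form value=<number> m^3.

value=6.184e-12 m^3

The intermediates are shown rounded, and the computation carries full float precision. Rounded just once: 4 significant digits.
Convert: Sliding speed v = 2178 mm/s = 2.178 m/s. Sliding distance L = v·t = 2.178 m/s × 96.01 s = 209.1 m.
Convert: Hardness H = 6.579 GPa = 6.579e+09 Pa.
Expressed in SI base units: W = 72.35 N, H = 6.579e+09 Pa, K = 2.689e-06.
Volume removed: V = K·W·L/H = 2.689e-06 · 72.35 · 209.1 / 6.579e+09 = 6.184e-12 m³.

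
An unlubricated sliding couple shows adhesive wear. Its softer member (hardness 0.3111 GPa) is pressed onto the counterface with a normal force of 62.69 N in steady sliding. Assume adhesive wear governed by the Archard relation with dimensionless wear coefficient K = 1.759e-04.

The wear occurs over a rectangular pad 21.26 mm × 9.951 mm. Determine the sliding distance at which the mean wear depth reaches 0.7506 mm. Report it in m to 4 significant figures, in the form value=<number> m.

value=4480 m

The intermediates are displayed rounded. Each operation runs at exact precision; rounded just once, at 4 significant digits.
Convert: Hardness H = 0.3111 GPa = 3.111e+08 Pa.
Convert: Pad sides 21.26 mm × 9.951 mm = 0.02126 m × 0.009951 m. Contact area A = 0.02126 m × 0.009951 m = 2.116e-04 m².
Convert: Depth limit h_lim = 0.7506 mm = 7.506e-04 m.
Expressed in SI base units: W = 62.69 N, H = 3.111e+08 Pa, K = 1.759e-04.
Wearable volume V_lim = h_lim·A = 7.506e-04 · 2.116e-04 = 1.588e-07 m³.
Life L = V_lim·H/(K·W) = 1.588e-07 · 3.111e+08 / (1.759e-04 · 62.69) = 4480 m.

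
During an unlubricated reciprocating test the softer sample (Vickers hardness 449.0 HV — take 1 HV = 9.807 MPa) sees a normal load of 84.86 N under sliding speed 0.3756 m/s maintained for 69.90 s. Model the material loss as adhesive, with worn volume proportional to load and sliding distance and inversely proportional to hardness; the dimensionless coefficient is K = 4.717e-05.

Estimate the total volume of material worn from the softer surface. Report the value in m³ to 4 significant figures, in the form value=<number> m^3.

Intermediate values are shown rounded, and every step carries full float precision; one final rounding to four significant digits.
Convert: Path length L = v·t = 0.3756 m/s × 69.90 s = 26.25 m.
Convert: Hardness H = 449.0 HV × 9.807 MPa/HV = 4403 MPa = 4.403e+09 Pa.
In SI base units, W = 84.86 N, H = 4.403e+09 Pa, K = 4.717e-05.
Archard relation: V = K·W·L/H = 4.717e-05 · 84.86 · 26.25 / 4.403e+09 = 2.387e-11 m³.

value=2.387e-11 m^3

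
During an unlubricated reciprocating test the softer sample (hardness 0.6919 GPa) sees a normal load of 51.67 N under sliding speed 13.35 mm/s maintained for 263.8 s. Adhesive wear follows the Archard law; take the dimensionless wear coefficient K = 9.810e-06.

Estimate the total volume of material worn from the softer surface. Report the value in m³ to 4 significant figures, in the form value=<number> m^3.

value=2.580e-12 m^3

All working math keeps full float precision, and intermediates are shown rounded. Rounded once at the end: four significant digits.
Convert: Sliding speed v = 13.35 mm/s = 0.01335 m/s. Sliding distance L = v·t = 0.01335 m/s × 263.8 s = 3.522 m.
Convert: Hardness H = 0.6919 GPa = 6.919e+08 Pa.
In SI base units: W = 51.67 N, H = 6.919e+08 Pa, K = 9.810e-06.
By Archard's law, V = K·W·L/H = 9.810e-06 · 51.67 · 3.522 / 6.919e+08 = 2.580e-12 m³.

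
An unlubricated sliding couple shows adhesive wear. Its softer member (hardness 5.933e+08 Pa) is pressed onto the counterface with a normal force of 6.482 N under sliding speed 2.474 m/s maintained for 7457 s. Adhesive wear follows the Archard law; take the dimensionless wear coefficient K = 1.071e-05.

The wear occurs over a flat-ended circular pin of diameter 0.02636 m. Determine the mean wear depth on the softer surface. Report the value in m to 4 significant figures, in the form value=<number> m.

value=3.956e-06 m

Intermediates appear rounded, and all arithmetic maintains full precision, and a lone final rounding: four significant digits.
Total distance L = v·t = 2.474 m/s × 7457 s = 1.845e+04 m.
Contact area A = π·d²/4 = π·(0.02636 m)²/4 = 5.457e-04 m².
As SI base values: W = 6.482 N, H = 5.933e+08 Pa, K = 1.071e-05.
Archard volume V = K·W·L/H = 1.071e-05 · 6.482 · 1.845e+04 / 5.933e+08 = 2.159e-09 m³.
Depth of wear h = V/A = 2.159e-09 / 5.457e-04 = 3.956e-06 m.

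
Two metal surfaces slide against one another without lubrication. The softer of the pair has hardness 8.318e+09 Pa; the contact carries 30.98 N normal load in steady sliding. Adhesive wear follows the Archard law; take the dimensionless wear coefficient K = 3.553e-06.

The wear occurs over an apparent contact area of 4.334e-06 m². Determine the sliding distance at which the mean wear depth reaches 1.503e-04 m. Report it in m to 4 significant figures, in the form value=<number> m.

Intermediates are displayed rounded. All arithmetic holds exact precision, and rounded once at the end: 4 significant figures.
Expressed in SI base units: W = 30.98 N, H = 8.318e+09 Pa, K = 3.553e-06.
At the depth limit, V_lim = h_lim·A = 1.503e-04 · 4.334e-06 = 6.514e-10 m³.
So the life L = V_lim·H/(K·W) = 6.514e-10 · 8.318e+09 / (3.553e-06 · 30.98) = 4.923e+04 m.

value=4.923e+04 m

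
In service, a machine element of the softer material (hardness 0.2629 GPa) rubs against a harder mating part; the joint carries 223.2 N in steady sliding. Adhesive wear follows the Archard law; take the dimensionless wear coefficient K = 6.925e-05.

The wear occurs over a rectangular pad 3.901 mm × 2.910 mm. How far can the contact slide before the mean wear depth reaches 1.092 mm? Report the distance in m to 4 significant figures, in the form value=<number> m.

Intermediates are printed rounded — all arithmetic holds full precision — a single final rounding, at four significant figures.
Convert: Hardness H = 0.2629 GPa = 2.629e+08 Pa.
Convert: Pad sides 3.901 mm × 2.910 mm = 0.003901 m × 0.002910 m. Contact area A = 0.003901 m × 0.002910 m = 1.135e-05 m².
Convert: Depth limit h_lim = 1.092 mm = 0.001092 m.
Expressed in SI base units: W = 223.2 N, H = 2.629e+08 Pa, K = 6.925e-05.
Volume at the limit: V_lim = h_lim·A = 0.001092 · 1.135e-05 = 1.240e-08 m³.
So the life L = V_lim·H/(K·W) = 1.240e-08 · 2.629e+08 / (6.925e-05 · 223.2) = 210.8 m.

value=210.8 m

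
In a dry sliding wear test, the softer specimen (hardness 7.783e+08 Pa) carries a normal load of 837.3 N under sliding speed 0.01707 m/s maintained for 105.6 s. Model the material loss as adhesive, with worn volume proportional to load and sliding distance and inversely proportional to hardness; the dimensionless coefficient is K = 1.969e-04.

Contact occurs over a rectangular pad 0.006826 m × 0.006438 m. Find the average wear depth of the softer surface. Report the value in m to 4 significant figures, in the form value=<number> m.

value=8.689e-06 m

Intermediates appear rounded — the computation holds full precision, and a single final rounding: 4 significant figures.
Distance covered L = v·t = 0.01707 m/s × 105.6 s = 1.803 m.
Contact area A = 0.006826 m × 0.006438 m = 4.395e-05 m².
Collected in SI base units: W = 837.3 N, H = 7.783e+08 Pa, K = 1.969e-04.
By Archard's law, V = K·W·L/H = 1.969e-04 · 837.3 · 1.803 / 7.783e+08 = 3.818e-10 m³.
Depth of wear h = V/A = 3.818e-10 / 4.395e-05 = 8.689e-06 m.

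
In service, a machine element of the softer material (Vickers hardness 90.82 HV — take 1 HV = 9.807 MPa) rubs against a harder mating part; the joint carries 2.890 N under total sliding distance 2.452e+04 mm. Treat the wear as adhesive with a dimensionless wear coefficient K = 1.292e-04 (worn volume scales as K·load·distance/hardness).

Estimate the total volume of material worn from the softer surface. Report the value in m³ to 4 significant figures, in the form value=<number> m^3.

The computation keeps full float precision; the intermediates appear rounded — one last rounding to 4 significant figures.
Convert: Sliding distance L = 2.452e+04 mm = 24.52 m.
Convert: Hardness H = 90.82 HV × 9.807 MPa/HV = 890.7 MPa = 8.907e+08 Pa.
As SI base values: W = 2.890 N, H = 8.907e+08 Pa, K = 1.292e-04.
Archard relation: V = K·W·L/H = 1.292e-04 · 2.890 · 24.52 / 8.907e+08 = 1.028e-11 m³.

value=1.028e-11 m^3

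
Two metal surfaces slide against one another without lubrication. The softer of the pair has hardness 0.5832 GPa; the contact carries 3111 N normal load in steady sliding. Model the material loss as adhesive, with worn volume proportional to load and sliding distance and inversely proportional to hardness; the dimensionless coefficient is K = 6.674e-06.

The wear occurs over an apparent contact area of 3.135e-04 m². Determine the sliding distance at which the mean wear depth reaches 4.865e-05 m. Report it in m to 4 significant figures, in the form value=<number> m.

The computation carries full precision; intermediates appear rounded, and rounded just once: 4 significant digits.
Convert: Hardness H = 0.5832 GPa = 5.832e+08 Pa.
In SI base units: W = 3111 N, H = 5.832e+08 Pa, K = 6.674e-06.
Wearable volume V_lim = h_lim·A = 4.865e-05 · 3.135e-04 = 1.525e-08 m³.
So the life L = V_lim·H/(K·W) = 1.525e-08 · 5.832e+08 / (6.674e-06 · 3111) = 428.4 m.

value=428.4 m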